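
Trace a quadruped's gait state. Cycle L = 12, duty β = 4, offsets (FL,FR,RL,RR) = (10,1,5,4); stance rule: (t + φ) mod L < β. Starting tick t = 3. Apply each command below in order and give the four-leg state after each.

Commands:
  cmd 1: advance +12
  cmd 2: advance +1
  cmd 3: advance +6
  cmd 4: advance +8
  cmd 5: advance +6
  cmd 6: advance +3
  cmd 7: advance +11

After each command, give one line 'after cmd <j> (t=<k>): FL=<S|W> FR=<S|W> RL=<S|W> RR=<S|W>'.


start t=3: FL=S FR=W RL=W RR=W
cmd 1: advance +12 → t=15, phase=(1,4,8,7) → FL=S FR=W RL=W RR=W
cmd 2: advance +1 → t=16, phase=(2,5,9,8) → FL=S FR=W RL=W RR=W
cmd 3: advance +6 → t=22, phase=(8,11,3,2) → FL=W FR=W RL=S RR=S
cmd 4: advance +8 → t=30, phase=(4,7,11,10) → FL=W FR=W RL=W RR=W
cmd 5: advance +6 → t=36, phase=(10,1,5,4) → FL=W FR=S RL=W RR=W
cmd 6: advance +3 → t=39, phase=(1,4,8,7) → FL=S FR=W RL=W RR=W
cmd 7: advance +11 → t=50, phase=(0,3,7,6) → FL=S FR=S RL=W RR=W

after cmd 1 (t=15): FL=S FR=W RL=W RR=W
after cmd 2 (t=16): FL=S FR=W RL=W RR=W
after cmd 3 (t=22): FL=W FR=W RL=S RR=S
after cmd 4 (t=30): FL=W FR=W RL=W RR=W
after cmd 5 (t=36): FL=W FR=S RL=W RR=W
after cmd 6 (t=39): FL=S FR=W RL=W RR=W
after cmd 7 (t=50): FL=S FR=S RL=W RR=W


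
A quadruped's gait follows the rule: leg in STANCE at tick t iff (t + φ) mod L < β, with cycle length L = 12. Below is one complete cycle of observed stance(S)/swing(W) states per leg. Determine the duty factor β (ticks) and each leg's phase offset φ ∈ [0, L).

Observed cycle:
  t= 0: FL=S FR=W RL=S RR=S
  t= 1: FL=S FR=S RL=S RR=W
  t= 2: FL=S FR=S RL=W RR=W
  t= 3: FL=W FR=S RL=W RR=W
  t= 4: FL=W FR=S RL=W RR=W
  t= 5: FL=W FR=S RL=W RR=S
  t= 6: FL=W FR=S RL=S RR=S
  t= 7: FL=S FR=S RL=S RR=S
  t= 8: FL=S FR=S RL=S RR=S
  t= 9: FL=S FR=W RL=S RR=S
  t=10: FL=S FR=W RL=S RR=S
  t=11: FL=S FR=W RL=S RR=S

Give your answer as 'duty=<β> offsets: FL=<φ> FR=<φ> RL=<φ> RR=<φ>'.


duty β = stance ticks per leg = 8
FL: stance ticks = 8; W→S at t=7 → φ=5
FR: stance ticks = 8; W→S at t=1 → φ=11
RL: stance ticks = 8; W→S at t=6 → φ=6
RR: stance ticks = 8; W→S at t=5 → φ=7

duty=8 offsets: FL=5 FR=11 RL=6 RR=7


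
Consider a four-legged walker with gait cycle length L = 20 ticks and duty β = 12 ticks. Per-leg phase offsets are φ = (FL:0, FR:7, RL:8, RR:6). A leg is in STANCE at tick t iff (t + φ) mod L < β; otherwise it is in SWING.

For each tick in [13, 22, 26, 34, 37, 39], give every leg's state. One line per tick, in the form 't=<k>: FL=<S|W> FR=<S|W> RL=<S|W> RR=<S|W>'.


t=13: FL=W FR=S RL=S RR=W
t=22: FL=S FR=S RL=S RR=S
t=26: FL=S FR=W RL=W RR=W
t=34: FL=W FR=S RL=S RR=S
t=37: FL=W FR=S RL=S RR=S
t=39: FL=W FR=S RL=S RR=S

t=13: phase=(13,0,1,19) vs β=12 → FL=W FR=S RL=S RR=W
t=22: phase=(2,9,10,8) vs β=12 → FL=S FR=S RL=S RR=S
t=26: phase=(6,13,14,12) vs β=12 → FL=S FR=W RL=W RR=W
t=34: phase=(14,1,2,0) vs β=12 → FL=W FR=S RL=S RR=S
t=37: phase=(17,4,5,3) vs β=12 → FL=W FR=S RL=S RR=S
t=39: phase=(19,6,7,5) vs β=12 → FL=W FR=S RL=S RR=S


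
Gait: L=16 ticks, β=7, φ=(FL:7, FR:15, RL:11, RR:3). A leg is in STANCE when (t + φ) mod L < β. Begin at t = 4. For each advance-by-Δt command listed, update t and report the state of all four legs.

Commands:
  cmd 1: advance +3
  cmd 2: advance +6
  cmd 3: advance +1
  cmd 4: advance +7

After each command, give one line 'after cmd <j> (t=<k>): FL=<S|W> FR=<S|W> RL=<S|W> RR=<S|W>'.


start t=4: FL=W FR=S RL=W RR=W
cmd 1: advance +3 → t=7, phase=(14,6,2,10) → FL=W FR=S RL=S RR=W
cmd 2: advance +6 → t=13, phase=(4,12,8,0) → FL=S FR=W RL=W RR=S
cmd 3: advance +1 → t=14, phase=(5,13,9,1) → FL=S FR=W RL=W RR=S
cmd 4: advance +7 → t=21, phase=(12,4,0,8) → FL=W FR=S RL=S RR=W

after cmd 1 (t=7): FL=W FR=S RL=S RR=W
after cmd 2 (t=13): FL=S FR=W RL=W RR=S
after cmd 3 (t=14): FL=S FR=W RL=W RR=S
after cmd 4 (t=21): FL=W FR=S RL=S RR=W


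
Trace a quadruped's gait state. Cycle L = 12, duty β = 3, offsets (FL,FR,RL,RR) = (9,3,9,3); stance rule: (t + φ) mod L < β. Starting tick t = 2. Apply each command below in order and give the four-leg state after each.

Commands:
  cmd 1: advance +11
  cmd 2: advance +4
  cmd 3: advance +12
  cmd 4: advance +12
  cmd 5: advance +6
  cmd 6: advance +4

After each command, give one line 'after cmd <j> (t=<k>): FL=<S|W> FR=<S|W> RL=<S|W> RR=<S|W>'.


start t=2: FL=W FR=W RL=W RR=W
cmd 1: advance +11 → t=13, phase=(10,4,10,4) → FL=W FR=W RL=W RR=W
cmd 2: advance +4 → t=17, phase=(2,8,2,8) → FL=S FR=W RL=S RR=W
cmd 3: advance +12 → t=29, phase=(2,8,2,8) → FL=S FR=W RL=S RR=W
cmd 4: advance +12 → t=41, phase=(2,8,2,8) → FL=S FR=W RL=S RR=W
cmd 5: advance +6 → t=47, phase=(8,2,8,2) → FL=W FR=S RL=W RR=S
cmd 6: advance +4 → t=51, phase=(0,6,0,6) → FL=S FR=W RL=S RR=W

after cmd 1 (t=13): FL=W FR=W RL=W RR=W
after cmd 2 (t=17): FL=S FR=W RL=S RR=W
after cmd 3 (t=29): FL=S FR=W RL=S RR=W
after cmd 4 (t=41): FL=S FR=W RL=S RR=W
after cmd 5 (t=47): FL=W FR=S RL=W RR=S
after cmd 6 (t=51): FL=S FR=W RL=S RR=W


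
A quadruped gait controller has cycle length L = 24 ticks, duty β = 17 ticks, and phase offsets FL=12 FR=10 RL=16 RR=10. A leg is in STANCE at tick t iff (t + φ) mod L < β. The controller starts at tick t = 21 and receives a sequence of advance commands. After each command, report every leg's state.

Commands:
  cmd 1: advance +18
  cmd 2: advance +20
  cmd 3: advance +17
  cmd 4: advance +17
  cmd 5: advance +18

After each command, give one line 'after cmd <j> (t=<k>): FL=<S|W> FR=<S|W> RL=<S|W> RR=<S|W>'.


start t=21: FL=S FR=S RL=S RR=S
cmd 1: advance +18 → t=39, phase=(3,1,7,1) → FL=S FR=S RL=S RR=S
cmd 2: advance +20 → t=59, phase=(23,21,3,21) → FL=W FR=W RL=S RR=W
cmd 3: advance +17 → t=76, phase=(16,14,20,14) → FL=S FR=S RL=W RR=S
cmd 4: advance +17 → t=93, phase=(9,7,13,7) → FL=S FR=S RL=S RR=S
cmd 5: advance +18 → t=111, phase=(3,1,7,1) → FL=S FR=S RL=S RR=S

after cmd 1 (t=39): FL=S FR=S RL=S RR=S
after cmd 2 (t=59): FL=W FR=W RL=S RR=W
after cmd 3 (t=76): FL=S FR=S RL=W RR=S
after cmd 4 (t=93): FL=S FR=S RL=S RR=S
after cmd 5 (t=111): FL=S FR=S RL=S RR=S


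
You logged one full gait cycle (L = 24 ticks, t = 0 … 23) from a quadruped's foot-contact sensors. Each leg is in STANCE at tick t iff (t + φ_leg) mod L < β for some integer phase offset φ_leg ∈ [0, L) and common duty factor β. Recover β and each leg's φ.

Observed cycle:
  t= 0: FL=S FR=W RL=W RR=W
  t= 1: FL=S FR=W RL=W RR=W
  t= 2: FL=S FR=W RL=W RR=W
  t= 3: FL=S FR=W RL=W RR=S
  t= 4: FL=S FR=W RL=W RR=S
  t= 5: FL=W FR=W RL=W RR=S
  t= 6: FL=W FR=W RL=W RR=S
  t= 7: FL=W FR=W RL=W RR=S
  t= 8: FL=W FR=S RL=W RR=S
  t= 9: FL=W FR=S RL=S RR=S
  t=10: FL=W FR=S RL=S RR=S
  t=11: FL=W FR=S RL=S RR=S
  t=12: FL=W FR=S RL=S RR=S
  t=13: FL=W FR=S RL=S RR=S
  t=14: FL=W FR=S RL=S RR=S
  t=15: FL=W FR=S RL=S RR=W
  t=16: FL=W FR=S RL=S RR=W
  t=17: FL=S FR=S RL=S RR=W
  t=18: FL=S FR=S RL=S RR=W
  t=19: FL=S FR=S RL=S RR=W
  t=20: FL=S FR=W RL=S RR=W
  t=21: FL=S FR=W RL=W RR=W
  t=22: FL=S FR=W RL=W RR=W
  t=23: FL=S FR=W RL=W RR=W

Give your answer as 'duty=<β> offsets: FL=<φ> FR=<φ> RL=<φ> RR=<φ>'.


duty β = stance ticks per leg = 12
FL: stance ticks = 12; W→S at t=17 → φ=7
FR: stance ticks = 12; W→S at t=8 → φ=16
RL: stance ticks = 12; W→S at t=9 → φ=15
RR: stance ticks = 12; W→S at t=3 → φ=21

duty=12 offsets: FL=7 FR=16 RL=15 RR=21


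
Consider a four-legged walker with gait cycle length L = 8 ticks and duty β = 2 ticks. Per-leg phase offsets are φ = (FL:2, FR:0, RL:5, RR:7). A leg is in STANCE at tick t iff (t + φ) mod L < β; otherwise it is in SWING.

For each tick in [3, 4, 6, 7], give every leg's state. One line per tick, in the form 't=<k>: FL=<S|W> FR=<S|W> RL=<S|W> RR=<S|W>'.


t=3: FL=W FR=W RL=S RR=W
t=4: FL=W FR=W RL=S RR=W
t=6: FL=S FR=W RL=W RR=W
t=7: FL=S FR=W RL=W RR=W

t=3: phase=(5,3,0,2) vs β=2 → FL=W FR=W RL=S RR=W
t=4: phase=(6,4,1,3) vs β=2 → FL=W FR=W RL=S RR=W
t=6: phase=(0,6,3,5) vs β=2 → FL=S FR=W RL=W RR=W
t=7: phase=(1,7,4,6) vs β=2 → FL=S FR=W RL=W RR=W


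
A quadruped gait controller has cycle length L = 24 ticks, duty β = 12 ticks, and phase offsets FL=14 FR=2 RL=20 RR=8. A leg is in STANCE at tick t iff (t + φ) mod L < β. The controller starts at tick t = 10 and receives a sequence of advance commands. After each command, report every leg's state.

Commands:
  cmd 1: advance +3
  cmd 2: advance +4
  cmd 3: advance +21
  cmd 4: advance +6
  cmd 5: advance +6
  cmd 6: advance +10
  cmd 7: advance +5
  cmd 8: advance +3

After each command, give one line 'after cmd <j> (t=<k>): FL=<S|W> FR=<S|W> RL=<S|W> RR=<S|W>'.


after cmd 1 (t=13): FL=S FR=W RL=S RR=W
after cmd 2 (t=17): FL=S FR=W RL=W RR=S
after cmd 3 (t=38): FL=S FR=W RL=S RR=W
after cmd 4 (t=44): FL=S FR=W RL=W RR=S
after cmd 5 (t=50): FL=W FR=S RL=W RR=S
after cmd 6 (t=60): FL=S FR=W RL=S RR=W
after cmd 7 (t=65): FL=S FR=W RL=W RR=S
after cmd 8 (t=68): FL=S FR=W RL=W RR=S

start t=10: FL=S FR=W RL=S RR=W
cmd 1: advance +3 → t=13, phase=(3,15,9,21) → FL=S FR=W RL=S RR=W
cmd 2: advance +4 → t=17, phase=(7,19,13,1) → FL=S FR=W RL=W RR=S
cmd 3: advance +21 → t=38, phase=(4,16,10,22) → FL=S FR=W RL=S RR=W
cmd 4: advance +6 → t=44, phase=(10,22,16,4) → FL=S FR=W RL=W RR=S
cmd 5: advance +6 → t=50, phase=(16,4,22,10) → FL=W FR=S RL=W RR=S
cmd 6: advance +10 → t=60, phase=(2,14,8,20) → FL=S FR=W RL=S RR=W
cmd 7: advance +5 → t=65, phase=(7,19,13,1) → FL=S FR=W RL=W RR=S
cmd 8: advance +3 → t=68, phase=(10,22,16,4) → FL=S FR=W RL=W RR=S


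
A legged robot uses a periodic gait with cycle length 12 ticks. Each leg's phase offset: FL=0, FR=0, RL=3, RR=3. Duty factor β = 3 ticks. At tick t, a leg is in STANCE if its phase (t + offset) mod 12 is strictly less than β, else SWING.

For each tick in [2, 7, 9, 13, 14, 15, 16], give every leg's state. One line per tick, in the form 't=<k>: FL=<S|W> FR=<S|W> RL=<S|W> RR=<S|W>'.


t=2: FL=S FR=S RL=W RR=W
t=7: FL=W FR=W RL=W RR=W
t=9: FL=W FR=W RL=S RR=S
t=13: FL=S FR=S RL=W RR=W
t=14: FL=S FR=S RL=W RR=W
t=15: FL=W FR=W RL=W RR=W
t=16: FL=W FR=W RL=W RR=W

t=2: phase=(2,2,5,5) vs β=3 → FL=S FR=S RL=W RR=W
t=7: phase=(7,7,10,10) vs β=3 → FL=W FR=W RL=W RR=W
t=9: phase=(9,9,0,0) vs β=3 → FL=W FR=W RL=S RR=S
t=13: phase=(1,1,4,4) vs β=3 → FL=S FR=S RL=W RR=W
t=14: phase=(2,2,5,5) vs β=3 → FL=S FR=S RL=W RR=W
t=15: phase=(3,3,6,6) vs β=3 → FL=W FR=W RL=W RR=W
t=16: phase=(4,4,7,7) vs β=3 → FL=W FR=W RL=W RR=W


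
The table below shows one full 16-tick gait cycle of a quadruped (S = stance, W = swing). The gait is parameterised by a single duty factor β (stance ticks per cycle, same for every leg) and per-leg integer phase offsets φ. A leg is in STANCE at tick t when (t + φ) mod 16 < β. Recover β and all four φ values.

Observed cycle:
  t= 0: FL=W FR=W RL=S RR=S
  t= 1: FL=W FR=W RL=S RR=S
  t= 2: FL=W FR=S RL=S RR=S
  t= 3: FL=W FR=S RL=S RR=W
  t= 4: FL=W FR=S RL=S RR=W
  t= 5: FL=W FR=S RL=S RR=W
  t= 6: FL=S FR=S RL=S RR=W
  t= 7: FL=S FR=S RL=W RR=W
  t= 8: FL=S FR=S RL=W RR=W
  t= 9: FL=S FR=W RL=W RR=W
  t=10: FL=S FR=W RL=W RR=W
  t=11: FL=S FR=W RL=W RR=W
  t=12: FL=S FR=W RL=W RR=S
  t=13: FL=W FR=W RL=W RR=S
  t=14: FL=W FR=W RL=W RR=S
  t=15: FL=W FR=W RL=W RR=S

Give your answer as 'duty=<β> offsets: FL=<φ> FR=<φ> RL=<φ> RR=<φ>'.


duty β = stance ticks per leg = 7
FL: stance ticks = 7; W→S at t=6 → φ=10
FR: stance ticks = 7; W→S at t=2 → φ=14
RL: stance ticks = 7; W→S at t=0 → φ=0
RR: stance ticks = 7; W→S at t=12 → φ=4

duty=7 offsets: FL=10 FR=14 RL=0 RR=4


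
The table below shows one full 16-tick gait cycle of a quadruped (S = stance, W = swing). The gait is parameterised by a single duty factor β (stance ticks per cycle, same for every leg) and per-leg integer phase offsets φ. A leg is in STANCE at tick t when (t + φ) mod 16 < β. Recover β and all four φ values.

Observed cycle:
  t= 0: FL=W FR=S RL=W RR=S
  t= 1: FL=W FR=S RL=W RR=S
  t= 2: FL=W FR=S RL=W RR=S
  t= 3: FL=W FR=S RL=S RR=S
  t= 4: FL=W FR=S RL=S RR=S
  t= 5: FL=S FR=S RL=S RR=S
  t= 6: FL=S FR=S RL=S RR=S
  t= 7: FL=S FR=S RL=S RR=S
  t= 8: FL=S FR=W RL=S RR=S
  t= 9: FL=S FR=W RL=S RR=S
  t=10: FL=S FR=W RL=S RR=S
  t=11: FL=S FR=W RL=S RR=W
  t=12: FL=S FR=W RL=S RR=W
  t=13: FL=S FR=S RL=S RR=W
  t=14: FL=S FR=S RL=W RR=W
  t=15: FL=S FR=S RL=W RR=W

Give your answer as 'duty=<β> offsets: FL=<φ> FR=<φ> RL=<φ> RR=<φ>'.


duty=11 offsets: FL=11 FR=3 RL=13 RR=0

duty β = stance ticks per leg = 11
FL: stance ticks = 11; W→S at t=5 → φ=11
FR: stance ticks = 11; W→S at t=13 → φ=3
RL: stance ticks = 11; W→S at t=3 → φ=13
RR: stance ticks = 11; W→S at t=0 → φ=0


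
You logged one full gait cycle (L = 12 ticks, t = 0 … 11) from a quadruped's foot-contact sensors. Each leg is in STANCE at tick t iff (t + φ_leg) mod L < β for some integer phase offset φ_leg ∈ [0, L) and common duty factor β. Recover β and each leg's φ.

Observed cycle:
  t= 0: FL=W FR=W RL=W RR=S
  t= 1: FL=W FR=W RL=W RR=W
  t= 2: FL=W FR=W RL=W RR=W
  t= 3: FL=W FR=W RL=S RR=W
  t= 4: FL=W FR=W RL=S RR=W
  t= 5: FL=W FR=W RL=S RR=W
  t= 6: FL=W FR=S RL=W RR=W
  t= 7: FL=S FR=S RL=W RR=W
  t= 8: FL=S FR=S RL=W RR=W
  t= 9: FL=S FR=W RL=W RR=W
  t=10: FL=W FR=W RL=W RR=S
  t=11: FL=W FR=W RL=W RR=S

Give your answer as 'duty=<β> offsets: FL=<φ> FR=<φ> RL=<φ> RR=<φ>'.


duty=3 offsets: FL=5 FR=6 RL=9 RR=2

duty β = stance ticks per leg = 3
FL: stance ticks = 3; W→S at t=7 → φ=5
FR: stance ticks = 3; W→S at t=6 → φ=6
RL: stance ticks = 3; W→S at t=3 → φ=9
RR: stance ticks = 3; W→S at t=10 → φ=2


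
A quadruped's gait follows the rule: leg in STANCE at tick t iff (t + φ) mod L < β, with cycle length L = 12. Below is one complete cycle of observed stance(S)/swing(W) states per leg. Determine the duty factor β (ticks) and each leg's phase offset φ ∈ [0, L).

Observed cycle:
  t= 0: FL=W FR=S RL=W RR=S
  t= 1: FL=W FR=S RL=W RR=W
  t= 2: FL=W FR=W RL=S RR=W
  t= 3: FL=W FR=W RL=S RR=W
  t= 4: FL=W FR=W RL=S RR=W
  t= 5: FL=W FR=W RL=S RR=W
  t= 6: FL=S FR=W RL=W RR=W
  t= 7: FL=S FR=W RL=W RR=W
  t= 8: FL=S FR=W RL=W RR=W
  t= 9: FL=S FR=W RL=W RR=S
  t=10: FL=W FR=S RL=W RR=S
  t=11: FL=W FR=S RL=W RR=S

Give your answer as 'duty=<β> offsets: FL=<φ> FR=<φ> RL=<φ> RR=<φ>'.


duty=4 offsets: FL=6 FR=2 RL=10 RR=3

duty β = stance ticks per leg = 4
FL: stance ticks = 4; W→S at t=6 → φ=6
FR: stance ticks = 4; W→S at t=10 → φ=2
RL: stance ticks = 4; W→S at t=2 → φ=10
RR: stance ticks = 4; W→S at t=9 → φ=3


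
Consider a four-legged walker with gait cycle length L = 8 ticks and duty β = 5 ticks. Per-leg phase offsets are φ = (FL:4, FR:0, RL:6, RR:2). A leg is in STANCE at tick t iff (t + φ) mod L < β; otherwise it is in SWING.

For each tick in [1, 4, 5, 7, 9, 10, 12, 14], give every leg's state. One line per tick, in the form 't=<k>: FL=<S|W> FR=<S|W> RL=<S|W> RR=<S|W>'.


t=1: phase=(5,1,7,3) vs β=5 → FL=W FR=S RL=W RR=S
t=4: phase=(0,4,2,6) vs β=5 → FL=S FR=S RL=S RR=W
t=5: phase=(1,5,3,7) vs β=5 → FL=S FR=W RL=S RR=W
t=7: phase=(3,7,5,1) vs β=5 → FL=S FR=W RL=W RR=S
t=9: phase=(5,1,7,3) vs β=5 → FL=W FR=S RL=W RR=S
t=10: phase=(6,2,0,4) vs β=5 → FL=W FR=S RL=S RR=S
t=12: phase=(0,4,2,6) vs β=5 → FL=S FR=S RL=S RR=W
t=14: phase=(2,6,4,0) vs β=5 → FL=S FR=W RL=S RR=S

t=1: FL=W FR=S RL=W RR=S
t=4: FL=S FR=S RL=S RR=W
t=5: FL=S FR=W RL=S RR=W
t=7: FL=S FR=W RL=W RR=S
t=9: FL=W FR=S RL=W RR=S
t=10: FL=W FR=S RL=S RR=S
t=12: FL=S FR=S RL=S RR=W
t=14: FL=S FR=W RL=S RR=S


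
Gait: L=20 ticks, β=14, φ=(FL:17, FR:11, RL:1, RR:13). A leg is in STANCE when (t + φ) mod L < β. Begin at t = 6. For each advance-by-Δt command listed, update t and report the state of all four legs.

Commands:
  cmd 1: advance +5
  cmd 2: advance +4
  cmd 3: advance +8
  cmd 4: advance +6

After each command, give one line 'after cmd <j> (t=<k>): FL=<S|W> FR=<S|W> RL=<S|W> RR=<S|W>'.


after cmd 1 (t=11): FL=S FR=S RL=S RR=S
after cmd 2 (t=15): FL=S FR=S RL=W RR=S
after cmd 3 (t=23): FL=S FR=W RL=S RR=W
after cmd 4 (t=29): FL=S FR=S RL=S RR=S

start t=6: FL=S FR=W RL=S RR=W
cmd 1: advance +5 → t=11, phase=(8,2,12,4) → FL=S FR=S RL=S RR=S
cmd 2: advance +4 → t=15, phase=(12,6,16,8) → FL=S FR=S RL=W RR=S
cmd 3: advance +8 → t=23, phase=(0,14,4,16) → FL=S FR=W RL=S RR=W
cmd 4: advance +6 → t=29, phase=(6,0,10,2) → FL=S FR=S RL=S RR=S


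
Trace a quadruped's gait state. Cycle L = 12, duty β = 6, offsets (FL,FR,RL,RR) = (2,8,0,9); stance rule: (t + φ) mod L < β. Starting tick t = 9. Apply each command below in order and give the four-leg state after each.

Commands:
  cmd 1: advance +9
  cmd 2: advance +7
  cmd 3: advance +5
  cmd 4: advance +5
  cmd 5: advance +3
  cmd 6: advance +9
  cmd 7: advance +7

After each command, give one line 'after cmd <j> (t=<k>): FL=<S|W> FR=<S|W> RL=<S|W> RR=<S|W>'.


start t=9: FL=W FR=S RL=W RR=W
cmd 1: advance +9 → t=18, phase=(8,2,6,3) → FL=W FR=S RL=W RR=S
cmd 2: advance +7 → t=25, phase=(3,9,1,10) → FL=S FR=W RL=S RR=W
cmd 3: advance +5 → t=30, phase=(8,2,6,3) → FL=W FR=S RL=W RR=S
cmd 4: advance +5 → t=35, phase=(1,7,11,8) → FL=S FR=W RL=W RR=W
cmd 5: advance +3 → t=38, phase=(4,10,2,11) → FL=S FR=W RL=S RR=W
cmd 6: advance +9 → t=47, phase=(1,7,11,8) → FL=S FR=W RL=W RR=W
cmd 7: advance +7 → t=54, phase=(8,2,6,3) → FL=W FR=S RL=W RR=S

after cmd 1 (t=18): FL=W FR=S RL=W RR=S
after cmd 2 (t=25): FL=S FR=W RL=S RR=W
after cmd 3 (t=30): FL=W FR=S RL=W RR=S
after cmd 4 (t=35): FL=S FR=W RL=W RR=W
after cmd 5 (t=38): FL=S FR=W RL=S RR=W
after cmd 6 (t=47): FL=S FR=W RL=W RR=W
after cmd 7 (t=54): FL=W FR=S RL=W RR=S


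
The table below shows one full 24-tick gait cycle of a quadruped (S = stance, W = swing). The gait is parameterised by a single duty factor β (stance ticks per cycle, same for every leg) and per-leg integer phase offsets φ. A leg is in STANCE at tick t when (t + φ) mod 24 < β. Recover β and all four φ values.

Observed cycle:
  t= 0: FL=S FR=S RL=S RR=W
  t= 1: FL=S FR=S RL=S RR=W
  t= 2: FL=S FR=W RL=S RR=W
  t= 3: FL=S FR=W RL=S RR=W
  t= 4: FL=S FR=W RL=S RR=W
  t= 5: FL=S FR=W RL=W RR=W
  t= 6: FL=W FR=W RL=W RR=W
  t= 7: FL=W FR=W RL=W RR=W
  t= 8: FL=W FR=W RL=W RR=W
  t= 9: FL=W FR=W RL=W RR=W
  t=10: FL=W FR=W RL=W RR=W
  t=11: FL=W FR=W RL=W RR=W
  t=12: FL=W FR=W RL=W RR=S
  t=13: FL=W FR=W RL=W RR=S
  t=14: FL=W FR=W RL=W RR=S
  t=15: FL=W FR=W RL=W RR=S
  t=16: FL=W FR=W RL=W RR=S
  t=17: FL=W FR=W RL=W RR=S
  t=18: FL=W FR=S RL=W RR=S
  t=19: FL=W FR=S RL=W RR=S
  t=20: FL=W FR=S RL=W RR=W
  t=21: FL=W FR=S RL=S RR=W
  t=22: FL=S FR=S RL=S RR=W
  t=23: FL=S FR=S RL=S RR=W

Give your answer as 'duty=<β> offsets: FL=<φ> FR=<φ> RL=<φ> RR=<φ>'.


duty=8 offsets: FL=2 FR=6 RL=3 RR=12

duty β = stance ticks per leg = 8
FL: stance ticks = 8; W→S at t=22 → φ=2
FR: stance ticks = 8; W→S at t=18 → φ=6
RL: stance ticks = 8; W→S at t=21 → φ=3
RR: stance ticks = 8; W→S at t=12 → φ=12


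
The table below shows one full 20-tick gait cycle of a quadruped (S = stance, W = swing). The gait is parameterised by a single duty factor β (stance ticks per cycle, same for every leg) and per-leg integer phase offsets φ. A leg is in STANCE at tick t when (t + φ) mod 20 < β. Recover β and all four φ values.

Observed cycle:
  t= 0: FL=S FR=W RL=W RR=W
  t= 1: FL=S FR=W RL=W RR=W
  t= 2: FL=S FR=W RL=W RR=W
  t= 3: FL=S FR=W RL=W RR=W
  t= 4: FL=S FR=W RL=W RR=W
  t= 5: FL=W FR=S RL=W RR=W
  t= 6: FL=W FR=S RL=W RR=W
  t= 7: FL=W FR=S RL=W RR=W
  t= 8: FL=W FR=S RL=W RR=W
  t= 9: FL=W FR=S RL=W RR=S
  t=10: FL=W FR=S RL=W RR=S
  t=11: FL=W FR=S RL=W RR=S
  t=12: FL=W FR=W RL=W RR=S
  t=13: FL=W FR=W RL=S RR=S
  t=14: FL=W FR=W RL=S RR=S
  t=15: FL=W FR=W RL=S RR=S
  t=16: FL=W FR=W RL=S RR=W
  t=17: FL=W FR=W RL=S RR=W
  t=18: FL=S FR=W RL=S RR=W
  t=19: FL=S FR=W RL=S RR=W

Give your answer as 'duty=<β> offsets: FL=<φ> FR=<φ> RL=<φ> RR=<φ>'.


duty β = stance ticks per leg = 7
FL: stance ticks = 7; W→S at t=18 → φ=2
FR: stance ticks = 7; W→S at t=5 → φ=15
RL: stance ticks = 7; W→S at t=13 → φ=7
RR: stance ticks = 7; W→S at t=9 → φ=11

duty=7 offsets: FL=2 FR=15 RL=7 RR=11


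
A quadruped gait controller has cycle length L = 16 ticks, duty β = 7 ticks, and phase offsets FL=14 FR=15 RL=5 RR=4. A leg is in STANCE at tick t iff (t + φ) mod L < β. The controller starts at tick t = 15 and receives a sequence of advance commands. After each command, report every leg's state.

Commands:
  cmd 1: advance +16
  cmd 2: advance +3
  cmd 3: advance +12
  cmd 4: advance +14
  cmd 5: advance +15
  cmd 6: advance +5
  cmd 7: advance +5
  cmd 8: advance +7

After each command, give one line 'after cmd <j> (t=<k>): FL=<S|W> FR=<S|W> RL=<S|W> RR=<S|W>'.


start t=15: FL=W FR=W RL=S RR=S
cmd 1: advance +16 → t=31, phase=(13,14,4,3) → FL=W FR=W RL=S RR=S
cmd 2: advance +3 → t=34, phase=(0,1,7,6) → FL=S FR=S RL=W RR=S
cmd 3: advance +12 → t=46, phase=(12,13,3,2) → FL=W FR=W RL=S RR=S
cmd 4: advance +14 → t=60, phase=(10,11,1,0) → FL=W FR=W RL=S RR=S
cmd 5: advance +15 → t=75, phase=(9,10,0,15) → FL=W FR=W RL=S RR=W
cmd 6: advance +5 → t=80, phase=(14,15,5,4) → FL=W FR=W RL=S RR=S
cmd 7: advance +5 → t=85, phase=(3,4,10,9) → FL=S FR=S RL=W RR=W
cmd 8: advance +7 → t=92, phase=(10,11,1,0) → FL=W FR=W RL=S RR=S

after cmd 1 (t=31): FL=W FR=W RL=S RR=S
after cmd 2 (t=34): FL=S FR=S RL=W RR=S
after cmd 3 (t=46): FL=W FR=W RL=S RR=S
after cmd 4 (t=60): FL=W FR=W RL=S RR=S
after cmd 5 (t=75): FL=W FR=W RL=S RR=W
after cmd 6 (t=80): FL=W FR=W RL=S RR=S
after cmd 7 (t=85): FL=S FR=S RL=W RR=W
after cmd 8 (t=92): FL=W FR=W RL=S RR=S


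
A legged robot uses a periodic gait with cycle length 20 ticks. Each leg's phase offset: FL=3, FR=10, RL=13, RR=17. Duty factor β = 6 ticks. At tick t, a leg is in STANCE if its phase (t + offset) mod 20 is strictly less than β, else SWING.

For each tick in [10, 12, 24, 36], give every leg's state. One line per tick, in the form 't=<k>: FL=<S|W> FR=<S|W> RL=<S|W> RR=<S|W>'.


t=10: FL=W FR=S RL=S RR=W
t=12: FL=W FR=S RL=S RR=W
t=24: FL=W FR=W RL=W RR=S
t=36: FL=W FR=W RL=W RR=W

t=10: phase=(13,0,3,7) vs β=6 → FL=W FR=S RL=S RR=W
t=12: phase=(15,2,5,9) vs β=6 → FL=W FR=S RL=S RR=W
t=24: phase=(7,14,17,1) vs β=6 → FL=W FR=W RL=W RR=S
t=36: phase=(19,6,9,13) vs β=6 → FL=W FR=W RL=W RR=W


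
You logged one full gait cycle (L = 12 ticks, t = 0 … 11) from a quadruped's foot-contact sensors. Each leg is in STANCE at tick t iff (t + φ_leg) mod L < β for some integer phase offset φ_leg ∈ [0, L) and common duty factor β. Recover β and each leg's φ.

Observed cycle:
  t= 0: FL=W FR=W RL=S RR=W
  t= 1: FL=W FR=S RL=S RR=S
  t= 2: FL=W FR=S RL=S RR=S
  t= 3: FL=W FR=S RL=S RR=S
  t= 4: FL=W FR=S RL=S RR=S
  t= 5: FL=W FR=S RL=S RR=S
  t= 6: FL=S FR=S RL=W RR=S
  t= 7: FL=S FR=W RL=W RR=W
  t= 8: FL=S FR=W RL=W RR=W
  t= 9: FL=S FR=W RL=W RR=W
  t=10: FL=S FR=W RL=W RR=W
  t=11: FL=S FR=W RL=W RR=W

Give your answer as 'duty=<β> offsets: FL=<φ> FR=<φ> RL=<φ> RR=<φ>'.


duty=6 offsets: FL=6 FR=11 RL=0 RR=11

duty β = stance ticks per leg = 6
FL: stance ticks = 6; W→S at t=6 → φ=6
FR: stance ticks = 6; W→S at t=1 → φ=11
RL: stance ticks = 6; W→S at t=0 → φ=0
RR: stance ticks = 6; W→S at t=1 → φ=11


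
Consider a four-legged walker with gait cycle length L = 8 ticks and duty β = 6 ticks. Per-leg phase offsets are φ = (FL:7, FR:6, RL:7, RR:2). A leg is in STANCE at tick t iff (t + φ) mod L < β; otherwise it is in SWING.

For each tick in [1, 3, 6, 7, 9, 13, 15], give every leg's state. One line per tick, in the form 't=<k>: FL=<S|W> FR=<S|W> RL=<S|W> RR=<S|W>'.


t=1: FL=S FR=W RL=S RR=S
t=3: FL=S FR=S RL=S RR=S
t=6: FL=S FR=S RL=S RR=S
t=7: FL=W FR=S RL=W RR=S
t=9: FL=S FR=W RL=S RR=S
t=13: FL=S FR=S RL=S RR=W
t=15: FL=W FR=S RL=W RR=S

t=1: phase=(0,7,0,3) vs β=6 → FL=S FR=W RL=S RR=S
t=3: phase=(2,1,2,5) vs β=6 → FL=S FR=S RL=S RR=S
t=6: phase=(5,4,5,0) vs β=6 → FL=S FR=S RL=S RR=S
t=7: phase=(6,5,6,1) vs β=6 → FL=W FR=S RL=W RR=S
t=9: phase=(0,7,0,3) vs β=6 → FL=S FR=W RL=S RR=S
t=13: phase=(4,3,4,7) vs β=6 → FL=S FR=S RL=S RR=W
t=15: phase=(6,5,6,1) vs β=6 → FL=W FR=S RL=W RR=S


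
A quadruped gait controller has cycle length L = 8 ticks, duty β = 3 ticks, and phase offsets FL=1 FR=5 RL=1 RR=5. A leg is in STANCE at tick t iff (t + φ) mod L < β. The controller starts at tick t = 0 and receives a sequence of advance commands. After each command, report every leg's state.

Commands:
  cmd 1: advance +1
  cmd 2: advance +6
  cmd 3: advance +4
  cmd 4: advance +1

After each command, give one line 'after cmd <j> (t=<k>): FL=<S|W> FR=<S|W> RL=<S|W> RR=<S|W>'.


after cmd 1 (t=1): FL=S FR=W RL=S RR=W
after cmd 2 (t=7): FL=S FR=W RL=S RR=W
after cmd 3 (t=11): FL=W FR=S RL=W RR=S
after cmd 4 (t=12): FL=W FR=S RL=W RR=S

start t=0: FL=S FR=W RL=S RR=W
cmd 1: advance +1 → t=1, phase=(2,6,2,6) → FL=S FR=W RL=S RR=W
cmd 2: advance +6 → t=7, phase=(0,4,0,4) → FL=S FR=W RL=S RR=W
cmd 3: advance +4 → t=11, phase=(4,0,4,0) → FL=W FR=S RL=W RR=S
cmd 4: advance +1 → t=12, phase=(5,1,5,1) → FL=W FR=S RL=W RR=S


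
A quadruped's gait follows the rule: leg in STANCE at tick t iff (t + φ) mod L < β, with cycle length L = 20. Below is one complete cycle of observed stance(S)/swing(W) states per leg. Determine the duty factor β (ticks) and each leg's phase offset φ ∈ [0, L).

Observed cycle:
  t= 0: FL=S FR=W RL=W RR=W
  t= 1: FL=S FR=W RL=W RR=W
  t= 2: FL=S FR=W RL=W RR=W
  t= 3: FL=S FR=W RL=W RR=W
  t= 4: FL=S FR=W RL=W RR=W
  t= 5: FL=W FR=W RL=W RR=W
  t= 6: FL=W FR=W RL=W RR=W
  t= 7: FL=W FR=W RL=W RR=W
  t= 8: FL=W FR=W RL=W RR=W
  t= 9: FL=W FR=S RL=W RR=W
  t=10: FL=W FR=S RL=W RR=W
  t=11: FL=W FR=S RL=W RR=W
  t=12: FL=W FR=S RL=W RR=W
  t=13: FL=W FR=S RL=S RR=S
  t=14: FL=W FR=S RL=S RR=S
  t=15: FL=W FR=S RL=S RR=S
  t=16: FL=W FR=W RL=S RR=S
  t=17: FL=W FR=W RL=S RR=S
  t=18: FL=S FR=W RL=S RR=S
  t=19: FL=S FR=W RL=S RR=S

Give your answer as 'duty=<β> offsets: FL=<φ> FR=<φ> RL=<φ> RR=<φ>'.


duty=7 offsets: FL=2 FR=11 RL=7 RR=7

duty β = stance ticks per leg = 7
FL: stance ticks = 7; W→S at t=18 → φ=2
FR: stance ticks = 7; W→S at t=9 → φ=11
RL: stance ticks = 7; W→S at t=13 → φ=7
RR: stance ticks = 7; W→S at t=13 → φ=7


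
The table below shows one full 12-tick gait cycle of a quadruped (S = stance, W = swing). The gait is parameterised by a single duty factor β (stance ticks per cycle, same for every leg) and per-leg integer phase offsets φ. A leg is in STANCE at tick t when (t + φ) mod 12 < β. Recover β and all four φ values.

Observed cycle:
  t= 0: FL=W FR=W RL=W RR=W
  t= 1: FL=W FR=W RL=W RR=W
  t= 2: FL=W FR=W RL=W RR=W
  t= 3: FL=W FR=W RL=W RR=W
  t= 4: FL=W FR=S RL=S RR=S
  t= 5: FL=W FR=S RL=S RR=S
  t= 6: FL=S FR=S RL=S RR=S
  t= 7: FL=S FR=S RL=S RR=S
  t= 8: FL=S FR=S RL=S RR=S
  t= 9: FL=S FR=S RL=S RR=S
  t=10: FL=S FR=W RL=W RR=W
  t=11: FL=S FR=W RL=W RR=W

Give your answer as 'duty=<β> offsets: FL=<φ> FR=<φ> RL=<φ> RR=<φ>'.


duty=6 offsets: FL=6 FR=8 RL=8 RR=8

duty β = stance ticks per leg = 6
FL: stance ticks = 6; W→S at t=6 → φ=6
FR: stance ticks = 6; W→S at t=4 → φ=8
RL: stance ticks = 6; W→S at t=4 → φ=8
RR: stance ticks = 6; W→S at t=4 → φ=8


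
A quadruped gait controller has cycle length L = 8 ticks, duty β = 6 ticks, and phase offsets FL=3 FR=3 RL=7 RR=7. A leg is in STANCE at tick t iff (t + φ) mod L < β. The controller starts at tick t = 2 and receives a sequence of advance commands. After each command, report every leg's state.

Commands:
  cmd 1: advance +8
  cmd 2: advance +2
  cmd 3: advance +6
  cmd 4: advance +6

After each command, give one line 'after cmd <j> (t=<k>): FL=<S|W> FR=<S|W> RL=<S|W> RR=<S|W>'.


start t=2: FL=S FR=S RL=S RR=S
cmd 1: advance +8 → t=10, phase=(5,5,1,1) → FL=S FR=S RL=S RR=S
cmd 2: advance +2 → t=12, phase=(7,7,3,3) → FL=W FR=W RL=S RR=S
cmd 3: advance +6 → t=18, phase=(5,5,1,1) → FL=S FR=S RL=S RR=S
cmd 4: advance +6 → t=24, phase=(3,3,7,7) → FL=S FR=S RL=W RR=W

after cmd 1 (t=10): FL=S FR=S RL=S RR=S
after cmd 2 (t=12): FL=W FR=W RL=S RR=S
after cmd 3 (t=18): FL=S FR=S RL=S RR=S
after cmd 4 (t=24): FL=S FR=S RL=W RR=W


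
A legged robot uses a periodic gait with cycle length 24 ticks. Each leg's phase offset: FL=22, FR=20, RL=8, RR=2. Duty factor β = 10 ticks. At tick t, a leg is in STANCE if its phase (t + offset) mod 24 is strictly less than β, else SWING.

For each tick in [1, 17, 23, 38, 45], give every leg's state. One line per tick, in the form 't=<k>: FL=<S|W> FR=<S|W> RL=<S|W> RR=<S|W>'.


t=1: FL=W FR=W RL=S RR=S
t=17: FL=W FR=W RL=S RR=W
t=23: FL=W FR=W RL=S RR=S
t=38: FL=W FR=W RL=W RR=W
t=45: FL=W FR=W RL=S RR=W

t=1: phase=(23,21,9,3) vs β=10 → FL=W FR=W RL=S RR=S
t=17: phase=(15,13,1,19) vs β=10 → FL=W FR=W RL=S RR=W
t=23: phase=(21,19,7,1) vs β=10 → FL=W FR=W RL=S RR=S
t=38: phase=(12,10,22,16) vs β=10 → FL=W FR=W RL=W RR=W
t=45: phase=(19,17,5,23) vs β=10 → FL=W FR=W RL=S RR=W


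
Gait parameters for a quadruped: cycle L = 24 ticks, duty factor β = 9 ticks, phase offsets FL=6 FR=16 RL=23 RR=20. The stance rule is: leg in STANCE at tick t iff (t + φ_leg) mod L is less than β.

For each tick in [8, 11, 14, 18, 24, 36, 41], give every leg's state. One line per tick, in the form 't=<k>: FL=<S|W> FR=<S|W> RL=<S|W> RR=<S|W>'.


t=8: phase=(14,0,7,4) vs β=9 → FL=W FR=S RL=S RR=S
t=11: phase=(17,3,10,7) vs β=9 → FL=W FR=S RL=W RR=S
t=14: phase=(20,6,13,10) vs β=9 → FL=W FR=S RL=W RR=W
t=18: phase=(0,10,17,14) vs β=9 → FL=S FR=W RL=W RR=W
t=24: phase=(6,16,23,20) vs β=9 → FL=S FR=W RL=W RR=W
t=36: phase=(18,4,11,8) vs β=9 → FL=W FR=S RL=W RR=S
t=41: phase=(23,9,16,13) vs β=9 → FL=W FR=W RL=W RR=W

t=8: FL=W FR=S RL=S RR=S
t=11: FL=W FR=S RL=W RR=S
t=14: FL=W FR=S RL=W RR=W
t=18: FL=S FR=W RL=W RR=W
t=24: FL=S FR=W RL=W RR=W
t=36: FL=W FR=S RL=W RR=S
t=41: FL=W FR=W RL=W RR=W


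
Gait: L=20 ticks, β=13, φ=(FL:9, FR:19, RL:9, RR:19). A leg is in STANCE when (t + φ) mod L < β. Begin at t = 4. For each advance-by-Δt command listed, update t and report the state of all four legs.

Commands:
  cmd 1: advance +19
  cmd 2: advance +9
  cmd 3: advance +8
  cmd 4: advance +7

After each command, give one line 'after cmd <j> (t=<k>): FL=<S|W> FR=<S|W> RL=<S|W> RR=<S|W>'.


start t=4: FL=W FR=S RL=W RR=S
cmd 1: advance +19 → t=23, phase=(12,2,12,2) → FL=S FR=S RL=S RR=S
cmd 2: advance +9 → t=32, phase=(1,11,1,11) → FL=S FR=S RL=S RR=S
cmd 3: advance +8 → t=40, phase=(9,19,9,19) → FL=S FR=W RL=S RR=W
cmd 4: advance +7 → t=47, phase=(16,6,16,6) → FL=W FR=S RL=W RR=S

after cmd 1 (t=23): FL=S FR=S RL=S RR=S
after cmd 2 (t=32): FL=S FR=S RL=S RR=S
after cmd 3 (t=40): FL=S FR=W RL=S RR=W
after cmd 4 (t=47): FL=W FR=S RL=W RR=S


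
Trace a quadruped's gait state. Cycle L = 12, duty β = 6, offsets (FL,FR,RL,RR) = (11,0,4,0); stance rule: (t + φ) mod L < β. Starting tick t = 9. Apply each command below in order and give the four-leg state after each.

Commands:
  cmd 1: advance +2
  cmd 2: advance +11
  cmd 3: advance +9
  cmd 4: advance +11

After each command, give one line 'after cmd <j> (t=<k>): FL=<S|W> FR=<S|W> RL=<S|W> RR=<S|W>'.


start t=9: FL=W FR=W RL=S RR=W
cmd 1: advance +2 → t=11, phase=(10,11,3,11) → FL=W FR=W RL=S RR=W
cmd 2: advance +11 → t=22, phase=(9,10,2,10) → FL=W FR=W RL=S RR=W
cmd 3: advance +9 → t=31, phase=(6,7,11,7) → FL=W FR=W RL=W RR=W
cmd 4: advance +11 → t=42, phase=(5,6,10,6) → FL=S FR=W RL=W RR=W

after cmd 1 (t=11): FL=W FR=W RL=S RR=W
after cmd 2 (t=22): FL=W FR=W RL=S RR=W
after cmd 3 (t=31): FL=W FR=W RL=W RR=W
after cmd 4 (t=42): FL=S FR=W RL=W RR=W


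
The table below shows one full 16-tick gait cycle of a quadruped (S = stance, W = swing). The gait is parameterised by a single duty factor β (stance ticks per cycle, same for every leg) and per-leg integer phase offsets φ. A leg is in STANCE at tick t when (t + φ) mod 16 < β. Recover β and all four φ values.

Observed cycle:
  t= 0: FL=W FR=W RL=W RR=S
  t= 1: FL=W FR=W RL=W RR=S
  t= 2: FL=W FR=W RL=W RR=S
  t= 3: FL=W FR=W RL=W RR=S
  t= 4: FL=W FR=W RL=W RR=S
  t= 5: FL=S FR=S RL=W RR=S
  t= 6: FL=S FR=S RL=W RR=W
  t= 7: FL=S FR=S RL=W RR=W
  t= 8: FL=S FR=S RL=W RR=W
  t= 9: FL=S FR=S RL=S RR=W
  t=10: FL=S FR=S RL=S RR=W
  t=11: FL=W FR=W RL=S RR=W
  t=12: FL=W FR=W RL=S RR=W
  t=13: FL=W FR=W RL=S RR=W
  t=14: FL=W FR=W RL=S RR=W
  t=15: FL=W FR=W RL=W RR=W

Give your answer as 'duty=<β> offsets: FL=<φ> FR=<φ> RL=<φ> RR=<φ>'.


duty β = stance ticks per leg = 6
FL: stance ticks = 6; W→S at t=5 → φ=11
FR: stance ticks = 6; W→S at t=5 → φ=11
RL: stance ticks = 6; W→S at t=9 → φ=7
RR: stance ticks = 6; W→S at t=0 → φ=0

duty=6 offsets: FL=11 FR=11 RL=7 RR=0


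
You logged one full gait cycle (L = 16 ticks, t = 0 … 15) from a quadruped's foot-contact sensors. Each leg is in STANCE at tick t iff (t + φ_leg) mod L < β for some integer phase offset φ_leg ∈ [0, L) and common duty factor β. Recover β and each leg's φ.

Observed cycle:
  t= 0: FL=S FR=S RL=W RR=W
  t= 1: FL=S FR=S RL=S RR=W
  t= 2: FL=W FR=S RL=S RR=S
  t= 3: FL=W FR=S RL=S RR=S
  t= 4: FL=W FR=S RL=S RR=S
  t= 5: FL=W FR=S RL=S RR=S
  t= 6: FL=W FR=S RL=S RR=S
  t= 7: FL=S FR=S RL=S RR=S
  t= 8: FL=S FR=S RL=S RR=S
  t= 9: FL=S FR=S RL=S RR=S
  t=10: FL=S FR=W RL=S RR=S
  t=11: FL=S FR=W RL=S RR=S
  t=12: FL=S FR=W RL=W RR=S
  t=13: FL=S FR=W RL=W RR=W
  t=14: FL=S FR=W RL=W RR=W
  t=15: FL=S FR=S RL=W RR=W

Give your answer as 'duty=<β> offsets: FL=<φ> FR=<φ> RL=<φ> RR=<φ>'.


duty=11 offsets: FL=9 FR=1 RL=15 RR=14

duty β = stance ticks per leg = 11
FL: stance ticks = 11; W→S at t=7 → φ=9
FR: stance ticks = 11; W→S at t=15 → φ=1
RL: stance ticks = 11; W→S at t=1 → φ=15
RR: stance ticks = 11; W→S at t=2 → φ=14


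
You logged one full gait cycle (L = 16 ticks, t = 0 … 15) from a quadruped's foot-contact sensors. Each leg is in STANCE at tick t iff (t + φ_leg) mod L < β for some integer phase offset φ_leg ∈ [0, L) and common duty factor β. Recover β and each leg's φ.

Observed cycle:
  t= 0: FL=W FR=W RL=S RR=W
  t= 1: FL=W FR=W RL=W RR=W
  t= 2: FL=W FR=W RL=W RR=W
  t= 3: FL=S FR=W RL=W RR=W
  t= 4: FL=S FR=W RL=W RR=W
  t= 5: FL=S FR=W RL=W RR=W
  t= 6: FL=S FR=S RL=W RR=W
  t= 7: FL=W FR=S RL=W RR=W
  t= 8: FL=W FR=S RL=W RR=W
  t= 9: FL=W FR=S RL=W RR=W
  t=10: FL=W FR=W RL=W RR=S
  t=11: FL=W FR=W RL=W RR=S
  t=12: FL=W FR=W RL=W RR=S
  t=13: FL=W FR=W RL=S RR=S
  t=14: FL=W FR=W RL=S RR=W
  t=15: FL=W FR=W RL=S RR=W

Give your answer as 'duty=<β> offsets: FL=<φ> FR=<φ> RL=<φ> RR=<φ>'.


duty β = stance ticks per leg = 4
FL: stance ticks = 4; W→S at t=3 → φ=13
FR: stance ticks = 4; W→S at t=6 → φ=10
RL: stance ticks = 4; W→S at t=13 → φ=3
RR: stance ticks = 4; W→S at t=10 → φ=6

duty=4 offsets: FL=13 FR=10 RL=3 RR=6


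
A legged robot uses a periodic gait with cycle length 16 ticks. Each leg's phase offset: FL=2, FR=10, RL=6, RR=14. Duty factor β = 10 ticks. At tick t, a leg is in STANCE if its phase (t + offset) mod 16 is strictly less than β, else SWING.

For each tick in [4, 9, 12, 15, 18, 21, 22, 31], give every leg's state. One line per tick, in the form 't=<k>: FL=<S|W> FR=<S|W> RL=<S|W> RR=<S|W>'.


t=4: FL=S FR=W RL=W RR=S
t=9: FL=W FR=S RL=W RR=S
t=12: FL=W FR=S RL=S RR=W
t=15: FL=S FR=S RL=S RR=W
t=18: FL=S FR=W RL=S RR=S
t=21: FL=S FR=W RL=W RR=S
t=22: FL=S FR=S RL=W RR=S
t=31: FL=S FR=S RL=S RR=W

t=4: phase=(6,14,10,2) vs β=10 → FL=S FR=W RL=W RR=S
t=9: phase=(11,3,15,7) vs β=10 → FL=W FR=S RL=W RR=S
t=12: phase=(14,6,2,10) vs β=10 → FL=W FR=S RL=S RR=W
t=15: phase=(1,9,5,13) vs β=10 → FL=S FR=S RL=S RR=W
t=18: phase=(4,12,8,0) vs β=10 → FL=S FR=W RL=S RR=S
t=21: phase=(7,15,11,3) vs β=10 → FL=S FR=W RL=W RR=S
t=22: phase=(8,0,12,4) vs β=10 → FL=S FR=S RL=W RR=S
t=31: phase=(1,9,5,13) vs β=10 → FL=S FR=S RL=S RR=W


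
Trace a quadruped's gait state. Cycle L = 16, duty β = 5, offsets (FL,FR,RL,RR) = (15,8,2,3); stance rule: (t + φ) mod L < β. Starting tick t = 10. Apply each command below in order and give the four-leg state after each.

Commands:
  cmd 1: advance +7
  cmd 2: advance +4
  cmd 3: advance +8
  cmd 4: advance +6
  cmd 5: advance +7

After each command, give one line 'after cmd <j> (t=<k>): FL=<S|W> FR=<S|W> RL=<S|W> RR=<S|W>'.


start t=10: FL=W FR=S RL=W RR=W
cmd 1: advance +7 → t=17, phase=(0,9,3,4) → FL=S FR=W RL=S RR=S
cmd 2: advance +4 → t=21, phase=(4,13,7,8) → FL=S FR=W RL=W RR=W
cmd 3: advance +8 → t=29, phase=(12,5,15,0) → FL=W FR=W RL=W RR=S
cmd 4: advance +6 → t=35, phase=(2,11,5,6) → FL=S FR=W RL=W RR=W
cmd 5: advance +7 → t=42, phase=(9,2,12,13) → FL=W FR=S RL=W RR=W

after cmd 1 (t=17): FL=S FR=W RL=S RR=S
after cmd 2 (t=21): FL=S FR=W RL=W RR=W
after cmd 3 (t=29): FL=W FR=W RL=W RR=S
after cmd 4 (t=35): FL=S FR=W RL=W RR=W
after cmd 5 (t=42): FL=W FR=S RL=W RR=W


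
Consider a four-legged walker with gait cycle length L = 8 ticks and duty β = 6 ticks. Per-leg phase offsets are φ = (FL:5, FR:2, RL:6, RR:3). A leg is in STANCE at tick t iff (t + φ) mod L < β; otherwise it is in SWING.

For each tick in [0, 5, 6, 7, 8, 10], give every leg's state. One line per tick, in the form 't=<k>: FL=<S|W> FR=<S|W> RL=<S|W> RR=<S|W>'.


t=0: phase=(5,2,6,3) vs β=6 → FL=S FR=S RL=W RR=S
t=5: phase=(2,7,3,0) vs β=6 → FL=S FR=W RL=S RR=S
t=6: phase=(3,0,4,1) vs β=6 → FL=S FR=S RL=S RR=S
t=7: phase=(4,1,5,2) vs β=6 → FL=S FR=S RL=S RR=S
t=8: phase=(5,2,6,3) vs β=6 → FL=S FR=S RL=W RR=S
t=10: phase=(7,4,0,5) vs β=6 → FL=W FR=S RL=S RR=S

t=0: FL=S FR=S RL=W RR=S
t=5: FL=S FR=W RL=S RR=S
t=6: FL=S FR=S RL=S RR=S
t=7: FL=S FR=S RL=S RR=S
t=8: FL=S FR=S RL=W RR=S
t=10: FL=W FR=S RL=S RR=S


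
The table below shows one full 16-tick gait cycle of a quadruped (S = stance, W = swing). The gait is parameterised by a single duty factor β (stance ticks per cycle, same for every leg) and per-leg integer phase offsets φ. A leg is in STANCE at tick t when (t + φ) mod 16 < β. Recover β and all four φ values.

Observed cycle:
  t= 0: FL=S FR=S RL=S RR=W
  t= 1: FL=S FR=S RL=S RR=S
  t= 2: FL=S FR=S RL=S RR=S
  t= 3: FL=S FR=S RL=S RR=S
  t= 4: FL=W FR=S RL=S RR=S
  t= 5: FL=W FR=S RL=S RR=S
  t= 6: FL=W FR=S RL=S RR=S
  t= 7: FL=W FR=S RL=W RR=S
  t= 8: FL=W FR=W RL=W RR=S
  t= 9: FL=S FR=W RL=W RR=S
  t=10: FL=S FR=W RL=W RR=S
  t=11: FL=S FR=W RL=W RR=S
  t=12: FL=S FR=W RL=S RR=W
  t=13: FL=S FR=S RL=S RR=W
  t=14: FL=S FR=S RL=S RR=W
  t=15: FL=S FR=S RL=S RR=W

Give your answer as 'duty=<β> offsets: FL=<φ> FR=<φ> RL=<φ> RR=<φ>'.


duty β = stance ticks per leg = 11
FL: stance ticks = 11; W→S at t=9 → φ=7
FR: stance ticks = 11; W→S at t=13 → φ=3
RL: stance ticks = 11; W→S at t=12 → φ=4
RR: stance ticks = 11; W→S at t=1 → φ=15

duty=11 offsets: FL=7 FR=3 RL=4 RR=15


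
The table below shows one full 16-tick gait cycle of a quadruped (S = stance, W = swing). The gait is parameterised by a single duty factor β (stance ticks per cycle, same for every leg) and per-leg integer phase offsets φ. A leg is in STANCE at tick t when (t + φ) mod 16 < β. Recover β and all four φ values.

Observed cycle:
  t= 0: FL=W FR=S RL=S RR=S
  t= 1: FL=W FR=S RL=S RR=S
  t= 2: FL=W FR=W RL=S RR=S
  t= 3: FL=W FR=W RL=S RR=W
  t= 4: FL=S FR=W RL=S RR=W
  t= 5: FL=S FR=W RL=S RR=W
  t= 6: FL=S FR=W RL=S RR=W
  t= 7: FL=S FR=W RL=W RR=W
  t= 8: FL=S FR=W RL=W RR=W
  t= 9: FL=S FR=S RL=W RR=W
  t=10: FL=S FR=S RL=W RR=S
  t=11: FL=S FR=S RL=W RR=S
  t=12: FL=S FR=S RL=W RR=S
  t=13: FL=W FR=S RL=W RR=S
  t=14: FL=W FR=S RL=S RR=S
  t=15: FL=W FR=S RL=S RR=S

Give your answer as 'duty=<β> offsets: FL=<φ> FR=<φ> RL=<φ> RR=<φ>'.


duty=9 offsets: FL=12 FR=7 RL=2 RR=6

duty β = stance ticks per leg = 9
FL: stance ticks = 9; W→S at t=4 → φ=12
FR: stance ticks = 9; W→S at t=9 → φ=7
RL: stance ticks = 9; W→S at t=14 → φ=2
RR: stance ticks = 9; W→S at t=10 → φ=6
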